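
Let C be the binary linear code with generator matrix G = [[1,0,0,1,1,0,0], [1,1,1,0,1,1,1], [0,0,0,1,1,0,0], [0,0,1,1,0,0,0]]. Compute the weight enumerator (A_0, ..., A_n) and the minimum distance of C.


Weight distribution: A_0 = 1, A_1 = 1, A_2 = 3, A_3 = 4, A_4 = 1, A_5 = 3, A_6 = 3. Minimum distance d = 1.

Enumerate all 2^4 = 16 messages m ∈ F_2^4.
For each, compute codeword c = mG in F_2^7, then tally its weight.
  m = 0000 → c = 0000000, weight = 0.
  m = 1000 → c = 1001100, weight = 3.
  m = 0100 → c = 1110111, weight = 6.
  m = 1100 → c = 0111011, weight = 5.
  m = 0010 → c = 0001100, weight = 2.
  m = 1010 → c = 1000000, weight = 1.
  m = 0110 → c = 1111011, weight = 6.
  m = 1110 → c = 0110111, weight = 5.
  m = 0001 → c = 0011000, weight = 2.
  m = 1001 → c = 1010100, weight = 3.
  m = 0101 → c = 1101111, weight = 6.
  m = 1101 → c = 0100011, weight = 3.
  m = 0011 → c = 0010100, weight = 2.
  m = 1011 → c = 1011000, weight = 3.
  m = 0111 → c = 1100011, weight = 4.
  m = 1111 → c = 0101111, weight = 5.
Tally weights:
  weight 0: 1 codewords.
  weight 1: 1 codewords.
  weight 2: 3 codewords.
  weight 3: 4 codewords.
  weight 4: 1 codewords.
  weight 5: 3 codewords.
  weight 6: 3 codewords.
Minimum distance d = smallest w > 0 with A_w > 0 = 1.
Sanity: Σ A_w = 16 = 2^4 = 16 ✓.


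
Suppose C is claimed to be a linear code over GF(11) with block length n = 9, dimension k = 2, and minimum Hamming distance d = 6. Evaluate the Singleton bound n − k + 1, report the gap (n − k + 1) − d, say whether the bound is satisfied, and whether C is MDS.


Singleton RHS = n − k + 1 = 8, slack = 2, bound satisfied, not MDS.

Singleton bound: d ≤ n − k + 1.
Here n = 9, k = 2, so n − k + 1 = 8.
Given d = 6, check d ≤ 8: YES.
Slack = (n − k + 1) − d = 2.
The code is NOT MDS (slack = 2 > 0).
Description: the claimed parameters are [9, 2, 6]_11; such a code would be non-MDS.


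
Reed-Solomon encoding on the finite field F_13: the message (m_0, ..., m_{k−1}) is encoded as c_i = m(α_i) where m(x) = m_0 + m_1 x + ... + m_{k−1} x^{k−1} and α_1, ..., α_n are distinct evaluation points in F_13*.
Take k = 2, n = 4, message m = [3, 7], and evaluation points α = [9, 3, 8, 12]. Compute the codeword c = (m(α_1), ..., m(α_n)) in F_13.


c = [1, 11, 7, 9]

Message polynomial: m(x) = 3 + 7·x (mod 13).
For each evaluation point α_i, compute m(α_i) mod 13:
  α_1 = 9: Horner steps 7 → 1, so m(9) = 1.
  α_2 = 3: Horner steps 7 → 11, so m(3) = 11.
  α_3 = 8: Horner steps 7 → 7, so m(8) = 7.
  α_4 = 12: Horner steps 7 → 9, so m(12) = 9.
Codeword c = [1, 11, 7, 9] ∈ F_13^4.


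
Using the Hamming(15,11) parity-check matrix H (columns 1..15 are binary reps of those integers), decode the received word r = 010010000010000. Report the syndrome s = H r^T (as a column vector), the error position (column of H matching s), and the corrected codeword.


s = (1, 1, 0, 0)^T, error position = 12, corrected codeword c = 010010000011000

Compute s = H r^T mod 2 one row at a time:
  s_1 = 0 + 0 + 0 + 1 + 0 + 0 + 0 + 0 = 1 ≡ 1 (mod 2).
  s_2 = 0 + 1 + 0 + 0 + 0 + 0 + 0 + 0 = 1 ≡ 1 (mod 2).
  s_3 = 1 + 0 + 0 + 0 + 0 + 1 + 0 + 0 = 2 ≡ 0 (mod 2).
  s_4 = 0 + 0 + 1 + 0 + 0 + 1 + 0 + 0 = 2 ≡ 0 (mod 2).
s = (1, 1, 0, 0)^T — this equals column 12 of H (binary 1100), so error is at position 12.
Correct: flip bit 12 of r = 010010000010000 to get c = 010010000011000.


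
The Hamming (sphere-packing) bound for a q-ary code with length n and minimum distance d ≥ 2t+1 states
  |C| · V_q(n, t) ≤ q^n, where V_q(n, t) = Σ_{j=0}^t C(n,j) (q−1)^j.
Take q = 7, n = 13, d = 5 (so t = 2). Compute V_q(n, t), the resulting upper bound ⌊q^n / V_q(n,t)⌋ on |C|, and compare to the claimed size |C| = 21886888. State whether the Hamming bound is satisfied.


V_q(n, t) = 2887, q^n = 96889010407, Hamming bound = 33560446, |C| = 21886888 ≤ bound (satisfied).

Step 1: Compute V_q(n, t) = Σ_{j=0}^2 C(n, j) (q−1)^j.
  j = 0: C(13,0)·(6)^0 = 1·1 = 1.
  j = 1: C(13,1)·(6)^1 = 13·6 = 78.
  j = 2: C(13,2)·(6)^2 = 78·36 = 2808.
  V_q(n, t) = 1 + 78 + 2808 = 2887.
Step 2: q^n = 7^13 = 96889010407.
Step 3: Hamming bound ⌊q^n / V_q(n,t)⌋ = ⌊96889010407/2887⌋ = 33560446.
Step 4: Compare |C| = 21886888 to 33560446: satisfied.
The claimed |C| lies below the Hamming bound.


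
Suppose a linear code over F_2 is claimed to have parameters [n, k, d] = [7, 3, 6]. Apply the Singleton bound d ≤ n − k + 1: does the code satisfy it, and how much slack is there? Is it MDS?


Singleton RHS = n − k + 1 = 5, slack = -1, bound violated (no such code; not MDS).

Singleton bound: d ≤ n − k + 1.
Here n = 7, k = 3, so n − k + 1 = 5.
Given d = 6, check d ≤ 5: NO.
Slack = (n − k + 1) − d = -1.
The slack is negative: d = 6 exceeds n − k + 1 = 5 by 1, so the Singleton bound is violated and no linear [7, 3, 6]_2 code can exist. In particular it is not MDS (MDS requires d = n − k + 1 exactly).
Description: the claimed parameters are [7, 3, 6]_2; such a code would be impossible (violates the Singleton bound).


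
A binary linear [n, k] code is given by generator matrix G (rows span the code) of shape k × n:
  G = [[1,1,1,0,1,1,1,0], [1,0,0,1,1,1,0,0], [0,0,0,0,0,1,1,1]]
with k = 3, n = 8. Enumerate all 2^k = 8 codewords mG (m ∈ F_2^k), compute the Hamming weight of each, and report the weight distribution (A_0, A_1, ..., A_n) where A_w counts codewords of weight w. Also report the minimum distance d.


Weight distribution: A_0 = 1, A_3 = 1, A_4 = 2, A_5 = 3, A_6 = 1. Minimum distance d = 3.

Enumerate all 2^3 = 8 messages m ∈ F_2^3.
For each, compute codeword c = mG in F_2^8, then tally its weight.
  m = 000 → c = 00000000, weight = 0.
  m = 100 → c = 11101110, weight = 6.
  m = 010 → c = 10011100, weight = 4.
  m = 110 → c = 01110010, weight = 4.
  m = 001 → c = 00000111, weight = 3.
  m = 101 → c = 11101001, weight = 5.
  m = 011 → c = 10011011, weight = 5.
  m = 111 → c = 01110101, weight = 5.
Tally weights:
  weight 0: 1 codewords.
  weight 3: 1 codewords.
  weight 4: 2 codewords.
  weight 5: 3 codewords.
  weight 6: 1 codewords.
Minimum distance d = smallest w > 0 with A_w > 0 = 3.
Sanity: Σ A_w = 8 = 2^3 = 8 ✓.


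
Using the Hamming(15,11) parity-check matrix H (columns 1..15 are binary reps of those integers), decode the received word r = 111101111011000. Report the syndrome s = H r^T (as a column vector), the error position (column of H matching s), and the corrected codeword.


s = (0, 0, 1, 1)^T, error position = 3, corrected codeword c = 110101111011000

Compute s = H r^T mod 2 one row at a time:
  s_1 = 1 + 1 + 0 + 1 + 1 + 0 + 0 + 0 = 4 ≡ 0 (mod 2).
  s_2 = 1 + 0 + 1 + 1 + 1 + 0 + 0 + 0 = 4 ≡ 0 (mod 2).
  s_3 = 1 + 1 + 1 + 1 + 0 + 1 + 0 + 0 = 5 ≡ 1 (mod 2).
  s_4 = 1 + 1 + 0 + 1 + 1 + 1 + 0 + 0 = 5 ≡ 1 (mod 2).
s = (0, 0, 1, 1)^T — this equals column 3 of H (binary 0011), so error is at position 3.
Correct: flip bit 3 of r = 111101111011000 to get c = 110101111011000.


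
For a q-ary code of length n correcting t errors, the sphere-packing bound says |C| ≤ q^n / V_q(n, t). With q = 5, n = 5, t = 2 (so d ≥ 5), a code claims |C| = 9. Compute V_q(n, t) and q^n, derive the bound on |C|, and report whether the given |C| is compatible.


V_q(n, t) = 181, q^n = 3125, Hamming bound = 17, |C| = 9 ≤ bound (satisfied).

Step 1: Compute V_q(n, t) = Σ_{j=0}^2 C(n, j) (q−1)^j.
  j = 0: C(5,0)·(4)^0 = 1·1 = 1.
  j = 1: C(5,1)·(4)^1 = 5·4 = 20.
  j = 2: C(5,2)·(4)^2 = 10·16 = 160.
  V_q(n, t) = 1 + 20 + 160 = 181.
Step 2: q^n = 5^5 = 3125.
Step 3: Hamming bound ⌊q^n / V_q(n,t)⌋ = ⌊3125/181⌋ = 17.
Step 4: Compare |C| = 9 to 17: satisfied.
The claimed |C| lies below the Hamming bound.


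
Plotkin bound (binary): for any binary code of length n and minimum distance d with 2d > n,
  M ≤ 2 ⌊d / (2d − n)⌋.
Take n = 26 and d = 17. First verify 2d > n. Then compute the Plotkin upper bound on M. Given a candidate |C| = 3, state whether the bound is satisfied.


Plotkin bound M ≤ 4; given |C| = 3 ≤ bound (satisfied).

Check applicability: 2d = 34, n = 26.
2d − n = 8 > 0, so Plotkin applies.
Compute d/(2d−n) = 17/8 ≈ 2.1250.
⌊d/(2d−n)⌋ = 2.
Plotkin bound: M ≤ 2·2 = 4.
Given |C| = 3, check: satisfied.
This |C| is below the Plotkin bound.


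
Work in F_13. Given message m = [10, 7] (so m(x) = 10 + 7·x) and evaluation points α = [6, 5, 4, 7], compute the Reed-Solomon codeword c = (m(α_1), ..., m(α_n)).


c = [0, 6, 12, 7]

Message polynomial: m(x) = 10 + 7·x (mod 13).
For each evaluation point α_i, compute m(α_i) mod 13:
  α_1 = 6: Horner steps 7 → 0, so m(6) = 0.
  α_2 = 5: Horner steps 7 → 6, so m(5) = 6.
  α_3 = 4: Horner steps 7 → 12, so m(4) = 12.
  α_4 = 7: Horner steps 7 → 7, so m(7) = 7.
Codeword c = [0, 6, 12, 7] ∈ F_13^4.


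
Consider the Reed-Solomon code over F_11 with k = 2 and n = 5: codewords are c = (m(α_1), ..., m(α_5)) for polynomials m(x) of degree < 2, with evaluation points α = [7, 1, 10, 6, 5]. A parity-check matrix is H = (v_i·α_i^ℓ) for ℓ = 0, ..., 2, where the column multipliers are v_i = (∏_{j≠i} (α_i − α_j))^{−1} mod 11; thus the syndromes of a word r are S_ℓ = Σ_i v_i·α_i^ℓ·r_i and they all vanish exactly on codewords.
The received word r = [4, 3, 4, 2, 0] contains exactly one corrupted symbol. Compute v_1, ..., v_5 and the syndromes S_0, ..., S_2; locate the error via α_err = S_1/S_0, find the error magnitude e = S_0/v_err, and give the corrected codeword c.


S = (5, 6, 5), error at position 3, error magnitude e = 5, c = [4, 3, 10, 2, 0].

Step 1: column multipliers v_i = (∏_{j≠i}(α_i − α_j))^{−1} mod 11.
  i = 1 (α = 7): (7−1)(7−10)(7−6)(7−5) = 6·(−3)·1·2 = −36 ≡ 8, so v_1 = 8^{−1} = 7 (mod 11).
  i = 2 (α = 1): (1−7)(1−10)(1−6)(1−5) = (−6)·(−9)·(−5)·(−4) = 1080 ≡ 2, so v_2 = 2^{−1} = 6 (mod 11).
  i = 3 (α = 10): (10−7)(10−1)(10−6)(10−5) = 3·9·4·5 = 540 ≡ 1, so v_3 = 1^{−1} = 1 (mod 11).
  i = 4 (α = 6): (6−7)(6−1)(6−10)(6−5) = (−1)·5·(−4)·1 = 20 ≡ 9, so v_4 = 9^{−1} = 5 (mod 11).
  i = 5 (α = 5): (5−7)(5−1)(5−10)(5−6) = (−2)·4·(−5)·(−1) = −40 ≡ 4, so v_5 = 4^{−1} = 3 (mod 11).
  v = [7, 6, 1, 5, 3].
Step 2: syndromes of r = [4, 3, 4, 2, 0] (all sums mod 11).
  S_0 = Σ v_i r_i = 7·4 + 6·3 + 1·4 + 5·2 + 3·0 = 60 ≡ 5.
  S_1 = Σ v_i α_i r_i = 7·7·4 + 6·1·3 + 1·10·4 + 5·6·2 + 3·5·0 = 314 ≡ 6.
  α_i^2 mod 11 = [5, 1, 1, 3, 3].
  S_2 = Σ v_i α_i^2 r_i = 7·5·4 + 6·1·3 + 1·1·4 + 5·3·2 + 3·3·0 = 192 ≡ 5.
  S = (5, 6, 5) ≠ 0, so r is not a codeword (an error is present).
Step 3: locate the error. For a single error e at position i, S_ℓ = v_i·e·α_i^ℓ, so α_err = S_1/S_0.
  S_0^{−1} = 5^{−1} = 9 (mod 11), so α_err = 6·9 = 54 ≡ 10 = α_3. Error position i = 3.
  Consistency check: S_2/S_1 = 5·2 = 10 ≡ 10 = α_err ✓ (single-error assumption holds).
Step 4: error magnitude e = S_0/v_3 = S_0·∏_{j≠3}(α_3 − α_j) = 5·1 = 5 ≡ 5 (mod 11).
Step 5: correct position 3: c_3 = r_3 − e = 4 − 5 ≡ 10 (mod 11). Hence c = [4, 3, 10, 2, 0].
  Check: interpolating c through the α_i gives m(x) = 1 + 2·x (degree < 2) with m(α_i) = c_i for every i, so c is indeed a codeword.


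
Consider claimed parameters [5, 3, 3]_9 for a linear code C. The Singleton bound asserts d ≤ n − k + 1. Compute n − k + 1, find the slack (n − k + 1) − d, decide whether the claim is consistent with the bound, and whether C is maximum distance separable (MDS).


Singleton RHS = n − k + 1 = 3, slack = 0, bound satisfied, MDS.

Singleton bound: d ≤ n − k + 1.
Here n = 5, k = 3, so n − k + 1 = 3.
Given d = 3, check d ≤ 3: YES.
Slack = (n − k + 1) − d = 0.
The code is MDS (slack = 0).
Description: the claimed parameters are [5, 3, 3]_9; such a code would be MDS (meets Singleton bound).


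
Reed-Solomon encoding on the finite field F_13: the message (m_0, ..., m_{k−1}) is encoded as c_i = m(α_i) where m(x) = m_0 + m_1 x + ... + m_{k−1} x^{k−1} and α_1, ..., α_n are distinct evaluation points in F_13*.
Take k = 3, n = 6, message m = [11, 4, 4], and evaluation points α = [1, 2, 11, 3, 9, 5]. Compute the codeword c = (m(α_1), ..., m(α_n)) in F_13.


c = [6, 9, 6, 7, 7, 1]

Message polynomial: m(x) = 11 + 4·x + 4·x^2 (mod 13).
For each evaluation point α_i, compute m(α_i) mod 13:
  α_1 = 1: Horner steps 4 → 8 → 6, so m(1) = 6.
  α_2 = 2: Horner steps 4 → 12 → 9, so m(2) = 9.
  α_3 = 11: Horner steps 4 → 9 → 6, so m(11) = 6.
  α_4 = 3: Horner steps 4 → 3 → 7, so m(3) = 7.
  α_5 = 9: Horner steps 4 → 1 → 7, so m(9) = 7.
  α_6 = 5: Horner steps 4 → 11 → 1, so m(5) = 1.
Codeword c = [6, 9, 6, 7, 7, 1] ∈ F_13^6.


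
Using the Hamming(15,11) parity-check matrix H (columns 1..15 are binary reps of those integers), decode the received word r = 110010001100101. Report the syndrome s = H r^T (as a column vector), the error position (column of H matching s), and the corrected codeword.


s = (0, 1, 1, 1)^T, error position = 7, corrected codeword c = 110010101100101

Compute s = H r^T mod 2 one row at a time:
  s_1 = 0 + 1 + 1 + 0 + 0 + 1 + 0 + 1 = 4 ≡ 0 (mod 2).
  s_2 = 0 + 1 + 0 + 0 + 0 + 1 + 0 + 1 = 3 ≡ 1 (mod 2).
  s_3 = 1 + 0 + 0 + 0 + 1 + 0 + 0 + 1 = 3 ≡ 1 (mod 2).
  s_4 = 1 + 0 + 1 + 0 + 1 + 0 + 1 + 1 = 5 ≡ 1 (mod 2).
s = (0, 1, 1, 1)^T — this equals column 7 of H (binary 0111), so error is at position 7.
Correct: flip bit 7 of r = 110010001100101 to get c = 110010101100101.


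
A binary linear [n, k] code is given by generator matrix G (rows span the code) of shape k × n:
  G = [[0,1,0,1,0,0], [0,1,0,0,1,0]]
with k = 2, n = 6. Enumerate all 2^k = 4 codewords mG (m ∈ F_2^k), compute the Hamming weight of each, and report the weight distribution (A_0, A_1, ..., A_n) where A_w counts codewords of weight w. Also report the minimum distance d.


Weight distribution: A_0 = 1, A_2 = 3. Minimum distance d = 2.

Enumerate all 2^2 = 4 messages m ∈ F_2^2.
For each, compute codeword c = mG in F_2^6, then tally its weight.
  m = 00 → c = 000000, weight = 0.
  m = 10 → c = 010100, weight = 2.
  m = 01 → c = 010010, weight = 2.
  m = 11 → c = 000110, weight = 2.
Tally weights:
  weight 0: 1 codewords.
  weight 2: 3 codewords.
Minimum distance d = smallest w > 0 with A_w > 0 = 2.
Sanity: Σ A_w = 4 = 2^2 = 4 ✓.


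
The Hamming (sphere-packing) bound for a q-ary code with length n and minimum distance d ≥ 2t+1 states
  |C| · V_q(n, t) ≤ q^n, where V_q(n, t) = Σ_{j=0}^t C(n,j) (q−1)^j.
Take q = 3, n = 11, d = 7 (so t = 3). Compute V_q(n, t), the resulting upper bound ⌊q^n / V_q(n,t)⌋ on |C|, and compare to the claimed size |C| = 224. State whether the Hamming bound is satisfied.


V_q(n, t) = 1563, q^n = 177147, Hamming bound = 113, |C| = 224 > bound (violated).

Step 1: Compute V_q(n, t) = Σ_{j=0}^3 C(n, j) (q−1)^j.
  j = 0: C(11,0)·(2)^0 = 1·1 = 1.
  j = 1: C(11,1)·(2)^1 = 11·2 = 22.
  j = 2: C(11,2)·(2)^2 = 55·4 = 220.
  j = 3: C(11,3)·(2)^3 = 165·8 = 1320.
  V_q(n, t) = 1 + 22 + 220 + 1320 = 1563.
Step 2: q^n = 3^11 = 177147.
Step 3: Hamming bound ⌊q^n / V_q(n,t)⌋ = ⌊177147/1563⌋ = 113.
Step 4: Compare |C| = 224 to 113: violated.
The claimed |C| lies above the Hamming bound, so no 3-ary code of length 11 with d ≥ 7 can have 224 codewords.


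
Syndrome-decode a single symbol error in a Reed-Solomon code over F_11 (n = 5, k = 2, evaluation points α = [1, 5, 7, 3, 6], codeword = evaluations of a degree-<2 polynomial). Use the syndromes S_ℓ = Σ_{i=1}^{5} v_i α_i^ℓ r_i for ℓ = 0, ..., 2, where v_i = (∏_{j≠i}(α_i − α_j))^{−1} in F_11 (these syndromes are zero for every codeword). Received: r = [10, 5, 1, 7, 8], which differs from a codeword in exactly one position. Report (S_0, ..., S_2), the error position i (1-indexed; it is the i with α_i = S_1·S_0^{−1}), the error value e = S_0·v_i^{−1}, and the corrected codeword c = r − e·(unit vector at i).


S = (9, 1, 5), error at position 2, error magnitude e = 1, c = [10, 4, 1, 7, 8].

Step 1: column multipliers v_i = (∏_{j≠i}(α_i − α_j))^{−1} mod 11.
  i = 1 (α = 1): (1−5)(1−7)(1−3)(1−6) = (−4)·(−6)·(−2)·(−5) = 240 ≡ 9, so v_1 = 9^{−1} = 5 (mod 11).
  i = 2 (α = 5): (5−1)(5−7)(5−3)(5−6) = 4·(−2)·2·(−1) = 16 ≡ 5, so v_2 = 5^{−1} = 9 (mod 11).
  i = 3 (α = 7): (7−1)(7−5)(7−3)(7−6) = 6·2·4·1 = 48 ≡ 4, so v_3 = 4^{−1} = 3 (mod 11).
  i = 4 (α = 3): (3−1)(3−5)(3−7)(3−6) = 2·(−2)·(−4)·(−3) = −48 ≡ 7, so v_4 = 7^{−1} = 8 (mod 11).
  i = 5 (α = 6): (6−1)(6−5)(6−7)(6−3) = 5·1·(−1)·3 = −15 ≡ 7, so v_5 = 7^{−1} = 8 (mod 11).
  v = [5, 9, 3, 8, 8].
Step 2: syndromes of r = [10, 5, 1, 7, 8] (all sums mod 11).
  S_0 = Σ v_i r_i = 5·10 + 9·5 + 3·1 + 8·7 + 8·8 = 218 ≡ 9.
  S_1 = Σ v_i α_i r_i = 5·1·10 + 9·5·5 + 3·7·1 + 8·3·7 + 8·6·8 = 848 ≡ 1.
  α_i^2 mod 11 = [1, 3, 5, 9, 3].
  S_2 = Σ v_i α_i^2 r_i = 5·1·10 + 9·3·5 + 3·5·1 + 8·9·7 + 8·3·8 = 896 ≡ 5.
  S = (9, 1, 5) ≠ 0, so r is not a codeword (an error is present).
Step 3: locate the error. For a single error e at position i, S_ℓ = v_i·e·α_i^ℓ, so α_err = S_1/S_0.
  S_0^{−1} = 9^{−1} = 5 (mod 11), so α_err = 1·5 = 5 ≡ 5 = α_2. Error position i = 2.
  Consistency check: S_2/S_1 = 5·1 = 5 ≡ 5 = α_err ✓ (single-error assumption holds).
Step 4: error magnitude e = S_0/v_2 = S_0·∏_{j≠2}(α_2 − α_j) = 9·5 = 45 ≡ 1 (mod 11).
Step 5: correct position 2: c_2 = r_2 − e = 5 − 1 ≡ 4 (mod 11). Hence c = [10, 4, 1, 7, 8].
  Check: interpolating c through the α_i gives m(x) = 6 + 4·x (degree < 2) with m(α_i) = c_i for every i, so c is indeed a codeword.


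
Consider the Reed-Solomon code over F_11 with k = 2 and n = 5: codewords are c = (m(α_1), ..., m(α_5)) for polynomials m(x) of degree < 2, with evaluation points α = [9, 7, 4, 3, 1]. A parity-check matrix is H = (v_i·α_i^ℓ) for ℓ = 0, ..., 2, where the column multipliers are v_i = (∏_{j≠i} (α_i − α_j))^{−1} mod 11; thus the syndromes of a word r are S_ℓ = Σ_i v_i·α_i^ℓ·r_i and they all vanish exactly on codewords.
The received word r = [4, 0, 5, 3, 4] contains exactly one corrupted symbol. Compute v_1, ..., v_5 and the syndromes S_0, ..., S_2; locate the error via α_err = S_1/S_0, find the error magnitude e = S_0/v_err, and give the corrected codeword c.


S = (8, 8, 8), error at position 5, error magnitude e = 5, c = [4, 0, 5, 3, 10].

Step 1: column multipliers v_i = (∏_{j≠i}(α_i − α_j))^{−1} mod 11.
  i = 1 (α = 9): (9−7)(9−4)(9−3)(9−1) = 2·5·6·8 = 480 ≡ 7, so v_1 = 7^{−1} = 8 (mod 11).
  i = 2 (α = 7): (7−9)(7−4)(7−3)(7−1) = (−2)·3·4·6 = −144 ≡ 10, so v_2 = 10^{−1} = 10 (mod 11).
  i = 3 (α = 4): (4−9)(4−7)(4−3)(4−1) = (−5)·(−3)·1·3 = 45 ≡ 1, so v_3 = 1^{−1} = 1 (mod 11).
  i = 4 (α = 3): (3−9)(3−7)(3−4)(3−1) = (−6)·(−4)·(−1)·2 = −48 ≡ 7, so v_4 = 7^{−1} = 8 (mod 11).
  i = 5 (α = 1): (1−9)(1−7)(1−4)(1−3) = (−8)·(−6)·(−3)·(−2) = 288 ≡ 2, so v_5 = 2^{−1} = 6 (mod 11).
  v = [8, 10, 1, 8, 6].
Step 2: syndromes of r = [4, 0, 5, 3, 4] (all sums mod 11).
  S_0 = Σ v_i r_i = 8·4 + 10·0 + 1·5 + 8·3 + 6·4 = 85 ≡ 8.
  S_1 = Σ v_i α_i r_i = 8·9·4 + 10·7·0 + 1·4·5 + 8·3·3 + 6·1·4 = 404 ≡ 8.
  α_i^2 mod 11 = [4, 5, 5, 9, 1].
  S_2 = Σ v_i α_i^2 r_i = 8·4·4 + 10·5·0 + 1·5·5 + 8·9·3 + 6·1·4 = 393 ≡ 8.
  S = (8, 8, 8) ≠ 0, so r is not a codeword (an error is present).
Step 3: locate the error. For a single error e at position i, S_ℓ = v_i·e·α_i^ℓ, so α_err = S_1/S_0.
  S_0^{−1} = 8^{−1} = 7 (mod 11), so α_err = 8·7 = 56 ≡ 1 = α_5. Error position i = 5.
  Consistency check: S_2/S_1 = 8·7 = 56 ≡ 1 = α_err ✓ (single-error assumption holds).
Step 4: error magnitude e = S_0/v_5 = S_0·∏_{j≠5}(α_5 − α_j) = 8·2 = 16 ≡ 5 (mod 11).
Step 5: correct position 5: c_5 = r_5 − e = 4 − 5 ≡ 10 (mod 11). Hence c = [4, 0, 5, 3, 10].
  Check: interpolating c through the α_i gives m(x) = 8 + 2·x (degree < 2) with m(α_i) = c_i for every i, so c is indeed a codeword.


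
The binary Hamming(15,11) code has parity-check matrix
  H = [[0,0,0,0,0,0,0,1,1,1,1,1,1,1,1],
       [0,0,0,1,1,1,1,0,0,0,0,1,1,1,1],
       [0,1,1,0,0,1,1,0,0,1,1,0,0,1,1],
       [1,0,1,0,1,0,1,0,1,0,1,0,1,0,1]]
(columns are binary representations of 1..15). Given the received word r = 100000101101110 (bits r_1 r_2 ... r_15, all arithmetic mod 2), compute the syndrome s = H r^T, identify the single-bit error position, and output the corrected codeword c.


s = (1, 0, 1, 0)^T, error position = 10, corrected codeword c = 100000101001110

Compute s = H r^T mod 2 one row at a time:
  s_1 = 0 + 1 + 1 + 0 + 1 + 1 + 1 + 0 = 5 ≡ 1 (mod 2).
  s_2 = 0 + 0 + 0 + 1 + 1 + 1 + 1 + 0 = 4 ≡ 0 (mod 2).
  s_3 = 0 + 0 + 0 + 1 + 1 + 0 + 1 + 0 = 3 ≡ 1 (mod 2).
  s_4 = 1 + 0 + 0 + 1 + 1 + 0 + 1 + 0 = 4 ≡ 0 (mod 2).
s = (1, 0, 1, 0)^T — this equals column 10 of H (binary 1010), so error is at position 10.
Correct: flip bit 10 of r = 100000101101110 to get c = 100000101001110.


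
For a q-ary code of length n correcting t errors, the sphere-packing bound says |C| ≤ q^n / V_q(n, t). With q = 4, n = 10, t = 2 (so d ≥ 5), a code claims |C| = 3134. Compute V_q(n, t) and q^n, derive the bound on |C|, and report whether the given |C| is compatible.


V_q(n, t) = 436, q^n = 1048576, Hamming bound = 2404, |C| = 3134 > bound (violated).

Step 1: Compute V_q(n, t) = Σ_{j=0}^2 C(n, j) (q−1)^j.
  j = 0: C(10,0)·(3)^0 = 1·1 = 1.
  j = 1: C(10,1)·(3)^1 = 10·3 = 30.
  j = 2: C(10,2)·(3)^2 = 45·9 = 405.
  V_q(n, t) = 1 + 30 + 405 = 436.
Step 2: q^n = 4^10 = 1048576.
Step 3: Hamming bound ⌊q^n / V_q(n,t)⌋ = ⌊1048576/436⌋ = 2404.
Step 4: Compare |C| = 3134 to 2404: violated.
The claimed |C| lies above the Hamming bound, so no 4-ary code of length 10 with d ≥ 5 can have 3134 codewords.


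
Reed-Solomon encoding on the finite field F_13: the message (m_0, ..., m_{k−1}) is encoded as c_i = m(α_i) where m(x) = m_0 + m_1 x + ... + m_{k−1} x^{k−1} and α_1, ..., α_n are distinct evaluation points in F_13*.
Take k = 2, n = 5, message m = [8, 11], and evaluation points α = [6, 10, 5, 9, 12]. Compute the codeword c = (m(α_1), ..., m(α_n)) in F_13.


c = [9, 1, 11, 3, 10]

Message polynomial: m(x) = 8 + 11·x (mod 13).
For each evaluation point α_i, compute m(α_i) mod 13:
  α_1 = 6: Horner steps 11 → 9, so m(6) = 9.
  α_2 = 10: Horner steps 11 → 1, so m(10) = 1.
  α_3 = 5: Horner steps 11 → 11, so m(5) = 11.
  α_4 = 9: Horner steps 11 → 3, so m(9) = 3.
  α_5 = 12: Horner steps 11 → 10, so m(12) = 10.
Codeword c = [9, 1, 11, 3, 10] ∈ F_13^5.


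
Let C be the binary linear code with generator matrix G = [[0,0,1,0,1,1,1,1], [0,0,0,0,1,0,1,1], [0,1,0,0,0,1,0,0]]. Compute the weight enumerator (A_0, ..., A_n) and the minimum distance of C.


Weight distribution: A_0 = 1, A_2 = 3, A_3 = 1, A_5 = 3. Minimum distance d = 2.

Enumerate all 2^3 = 8 messages m ∈ F_2^3.
For each, compute codeword c = mG in F_2^8, then tally its weight.
  m = 000 → c = 00000000, weight = 0.
  m = 100 → c = 00101111, weight = 5.
  m = 010 → c = 00001011, weight = 3.
  m = 110 → c = 00100100, weight = 2.
  m = 001 → c = 01000100, weight = 2.
  m = 101 → c = 01101011, weight = 5.
  m = 011 → c = 01001111, weight = 5.
  m = 111 → c = 01100000, weight = 2.
Tally weights:
  weight 0: 1 codewords.
  weight 2: 3 codewords.
  weight 3: 1 codewords.
  weight 5: 3 codewords.
Minimum distance d = smallest w > 0 with A_w > 0 = 2.
Sanity: Σ A_w = 8 = 2^3 = 8 ✓.


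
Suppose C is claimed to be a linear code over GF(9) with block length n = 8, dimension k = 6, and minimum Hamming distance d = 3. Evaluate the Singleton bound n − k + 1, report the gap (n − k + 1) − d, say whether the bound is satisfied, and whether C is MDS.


Singleton RHS = n − k + 1 = 3, slack = 0, bound satisfied, MDS.

Singleton bound: d ≤ n − k + 1.
Here n = 8, k = 6, so n − k + 1 = 3.
Given d = 3, check d ≤ 3: YES.
Slack = (n − k + 1) − d = 0.
The code is MDS (slack = 0).
Description: the claimed parameters are [8, 6, 3]_9; such a code would be MDS (meets Singleton bound).


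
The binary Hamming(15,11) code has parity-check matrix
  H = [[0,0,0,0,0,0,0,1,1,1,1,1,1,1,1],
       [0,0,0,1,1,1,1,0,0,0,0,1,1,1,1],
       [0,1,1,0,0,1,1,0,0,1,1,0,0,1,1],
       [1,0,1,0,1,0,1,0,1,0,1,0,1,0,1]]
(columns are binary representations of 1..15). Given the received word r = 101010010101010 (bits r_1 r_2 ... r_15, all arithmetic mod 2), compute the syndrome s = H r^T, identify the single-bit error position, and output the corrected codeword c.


s = (0, 1, 1, 1)^T, error position = 7, corrected codeword c = 101010110101010

Compute s = H r^T mod 2 one row at a time:
  s_1 = 1 + 0 + 1 + 0 + 1 + 0 + 1 + 0 = 4 ≡ 0 (mod 2).
  s_2 = 0 + 1 + 0 + 0 + 1 + 0 + 1 + 0 = 3 ≡ 1 (mod 2).
  s_3 = 0 + 1 + 0 + 0 + 1 + 0 + 1 + 0 = 3 ≡ 1 (mod 2).
  s_4 = 1 + 1 + 1 + 0 + 0 + 0 + 0 + 0 = 3 ≡ 1 (mod 2).
s = (0, 1, 1, 1)^T — this equals column 7 of H (binary 0111), so error is at position 7.
Correct: flip bit 7 of r = 101010010101010 to get c = 101010110101010.


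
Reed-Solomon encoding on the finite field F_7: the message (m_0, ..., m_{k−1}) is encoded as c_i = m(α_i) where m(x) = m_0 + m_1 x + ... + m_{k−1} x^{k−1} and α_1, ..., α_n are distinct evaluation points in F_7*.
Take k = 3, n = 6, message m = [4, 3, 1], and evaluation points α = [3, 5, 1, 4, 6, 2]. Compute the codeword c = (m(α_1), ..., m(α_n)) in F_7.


c = [1, 2, 1, 4, 2, 0]

Message polynomial: m(x) = 4 + 3·x + 1·x^2 (mod 7).
For each evaluation point α_i, compute m(α_i) mod 7:
  α_1 = 3: Horner steps 1 → 6 → 1, so m(3) = 1.
  α_2 = 5: Horner steps 1 → 1 → 2, so m(5) = 2.
  α_3 = 1: Horner steps 1 → 4 → 1, so m(1) = 1.
  α_4 = 4: Horner steps 1 → 0 → 4, so m(4) = 4.
  α_5 = 6: Horner steps 1 → 2 → 2, so m(6) = 2.
  α_6 = 2: Horner steps 1 → 5 → 0, so m(2) = 0.
Codeword c = [1, 2, 1, 4, 2, 0] ∈ F_7^6.


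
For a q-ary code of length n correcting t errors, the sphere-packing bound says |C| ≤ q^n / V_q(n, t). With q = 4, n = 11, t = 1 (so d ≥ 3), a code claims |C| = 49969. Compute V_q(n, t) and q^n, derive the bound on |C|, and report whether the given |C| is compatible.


V_q(n, t) = 34, q^n = 4194304, Hamming bound = 123361, |C| = 49969 ≤ bound (satisfied).

Step 1: Compute V_q(n, t) = Σ_{j=0}^1 C(n, j) (q−1)^j.
  j = 0: C(11,0)·(3)^0 = 1·1 = 1.
  j = 1: C(11,1)·(3)^1 = 11·3 = 33.
  V_q(n, t) = 1 + 33 = 34.
Step 2: q^n = 4^11 = 4194304.
Step 3: Hamming bound ⌊q^n / V_q(n,t)⌋ = ⌊4194304/34⌋ = 123361.
Step 4: Compare |C| = 49969 to 123361: satisfied.
The claimed |C| lies below the Hamming bound.


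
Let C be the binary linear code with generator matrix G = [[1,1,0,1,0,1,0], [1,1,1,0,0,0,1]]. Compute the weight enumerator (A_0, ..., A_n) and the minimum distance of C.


Weight distribution: A_0 = 1, A_4 = 3. Minimum distance d = 4.

Enumerate all 2^2 = 4 messages m ∈ F_2^2.
For each, compute codeword c = mG in F_2^7, then tally its weight.
  m = 00 → c = 0000000, weight = 0.
  m = 10 → c = 1101010, weight = 4.
  m = 01 → c = 1110001, weight = 4.
  m = 11 → c = 0011011, weight = 4.
Tally weights:
  weight 0: 1 codewords.
  weight 4: 3 codewords.
Minimum distance d = smallest w > 0 with A_w > 0 = 4.
Sanity: Σ A_w = 4 = 2^2 = 4 ✓.


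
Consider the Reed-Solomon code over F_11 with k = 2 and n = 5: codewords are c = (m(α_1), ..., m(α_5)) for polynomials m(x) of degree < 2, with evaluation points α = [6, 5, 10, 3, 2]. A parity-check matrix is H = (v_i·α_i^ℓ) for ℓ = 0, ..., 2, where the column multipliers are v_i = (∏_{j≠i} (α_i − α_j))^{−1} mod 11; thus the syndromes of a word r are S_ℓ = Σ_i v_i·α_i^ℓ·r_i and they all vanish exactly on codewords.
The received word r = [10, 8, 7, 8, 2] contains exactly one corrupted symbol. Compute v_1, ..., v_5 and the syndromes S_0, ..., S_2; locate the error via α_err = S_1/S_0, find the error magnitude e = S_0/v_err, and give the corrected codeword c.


S = (2, 6, 7), error at position 4, error magnitude e = 4, c = [10, 8, 7, 4, 2].

Step 1: column multipliers v_i = (∏_{j≠i}(α_i − α_j))^{−1} mod 11.
  i = 1 (α = 6): (6−5)(6−10)(6−3)(6−2) = 1·(−4)·3·4 = −48 ≡ 7, so v_1 = 7^{−1} = 8 (mod 11).
  i = 2 (α = 5): (5−6)(5−10)(5−3)(5−2) = (−1)·(−5)·2·3 = 30 ≡ 8, so v_2 = 8^{−1} = 7 (mod 11).
  i = 3 (α = 10): (10−6)(10−5)(10−3)(10−2) = 4·5·7·8 = 1120 ≡ 9, so v_3 = 9^{−1} = 5 (mod 11).
  i = 4 (α = 3): (3−6)(3−5)(3−10)(3−2) = (−3)·(−2)·(−7)·1 = −42 ≡ 2, so v_4 = 2^{−1} = 6 (mod 11).
  i = 5 (α = 2): (2−6)(2−5)(2−10)(2−3) = (−4)·(−3)·(−8)·(−1) = 96 ≡ 8, so v_5 = 8^{−1} = 7 (mod 11).
  v = [8, 7, 5, 6, 7].
Step 2: syndromes of r = [10, 8, 7, 8, 2] (all sums mod 11).
  S_0 = Σ v_i r_i = 8·10 + 7·8 + 5·7 + 6·8 + 7·2 = 233 ≡ 2.
  S_1 = Σ v_i α_i r_i = 8·6·10 + 7·5·8 + 5·10·7 + 6·3·8 + 7·2·2 = 1282 ≡ 6.
  α_i^2 mod 11 = [3, 3, 1, 9, 4].
  S_2 = Σ v_i α_i^2 r_i = 8·3·10 + 7·3·8 + 5·1·7 + 6·9·8 + 7·4·2 = 931 ≡ 7.
  S = (2, 6, 7) ≠ 0, so r is not a codeword (an error is present).
Step 3: locate the error. For a single error e at position i, S_ℓ = v_i·e·α_i^ℓ, so α_err = S_1/S_0.
  S_0^{−1} = 2^{−1} = 6 (mod 11), so α_err = 6·6 = 36 ≡ 3 = α_4. Error position i = 4.
  Consistency check: S_2/S_1 = 7·2 = 14 ≡ 3 = α_err ✓ (single-error assumption holds).
Step 4: error magnitude e = S_0/v_4 = S_0·∏_{j≠4}(α_4 − α_j) = 2·2 = 4 ≡ 4 (mod 11).
Step 5: correct position 4: c_4 = r_4 − e = 8 − 4 ≡ 4 (mod 11). Hence c = [10, 8, 7, 4, 2].
  Check: interpolating c through the α_i gives m(x) = 9 + 2·x (degree < 2) with m(α_i) = c_i for every i, so c is indeed a codeword.


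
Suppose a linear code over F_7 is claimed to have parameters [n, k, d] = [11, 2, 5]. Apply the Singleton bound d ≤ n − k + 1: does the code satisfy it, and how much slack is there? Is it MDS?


Singleton RHS = n − k + 1 = 10, slack = 5, bound satisfied, not MDS.

Singleton bound: d ≤ n − k + 1.
Here n = 11, k = 2, so n − k + 1 = 10.
Given d = 5, check d ≤ 10: YES.
Slack = (n − k + 1) − d = 5.
The code is NOT MDS (slack = 5 > 0).
Description: the claimed parameters are [11, 2, 5]_7; such a code would be non-MDS.


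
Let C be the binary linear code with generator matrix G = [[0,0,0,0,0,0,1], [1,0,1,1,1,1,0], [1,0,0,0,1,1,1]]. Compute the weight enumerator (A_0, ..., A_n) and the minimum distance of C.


Weight distribution: A_0 = 1, A_1 = 1, A_2 = 1, A_3 = 2, A_4 = 1, A_5 = 1, A_6 = 1. Minimum distance d = 1.

Enumerate all 2^3 = 8 messages m ∈ F_2^3.
For each, compute codeword c = mG in F_2^7, then tally its weight.
  m = 000 → c = 0000000, weight = 0.
  m = 100 → c = 0000001, weight = 1.
  m = 010 → c = 1011110, weight = 5.
  m = 110 → c = 1011111, weight = 6.
  m = 001 → c = 1000111, weight = 4.
  m = 101 → c = 1000110, weight = 3.
  m = 011 → c = 0011001, weight = 3.
  m = 111 → c = 0011000, weight = 2.
Tally weights:
  weight 0: 1 codewords.
  weight 1: 1 codewords.
  weight 2: 1 codewords.
  weight 3: 2 codewords.
  weight 4: 1 codewords.
  weight 5: 1 codewords.
  weight 6: 1 codewords.
Minimum distance d = smallest w > 0 with A_w > 0 = 1.
Sanity: Σ A_w = 8 = 2^3 = 8 ✓.


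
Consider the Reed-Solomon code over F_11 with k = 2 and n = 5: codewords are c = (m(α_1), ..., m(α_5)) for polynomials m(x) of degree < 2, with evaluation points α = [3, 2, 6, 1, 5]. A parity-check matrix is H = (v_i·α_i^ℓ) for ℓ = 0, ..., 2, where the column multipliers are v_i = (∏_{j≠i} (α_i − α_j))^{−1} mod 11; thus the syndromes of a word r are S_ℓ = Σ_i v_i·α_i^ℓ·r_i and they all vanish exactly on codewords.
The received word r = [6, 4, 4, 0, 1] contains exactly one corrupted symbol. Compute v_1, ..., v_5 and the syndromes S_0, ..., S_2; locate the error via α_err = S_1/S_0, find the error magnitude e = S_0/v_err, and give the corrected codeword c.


S = (10, 9, 7), error at position 2, error magnitude e = 1, c = [6, 3, 4, 0, 1].

Step 1: column multipliers v_i = (∏_{j≠i}(α_i − α_j))^{−1} mod 11.
  i = 1 (α = 3): (3−2)(3−6)(3−1)(3−5) = 1·(−3)·2·(−2) = 12 ≡ 1, so v_1 = 1^{−1} = 1 (mod 11).
  i = 2 (α = 2): (2−3)(2−6)(2−1)(2−5) = (−1)·(−4)·1·(−3) = −12 ≡ 10, so v_2 = 10^{−1} = 10 (mod 11).
  i = 3 (α = 6): (6−3)(6−2)(6−1)(6−5) = 3·4·5·1 = 60 ≡ 5, so v_3 = 5^{−1} = 9 (mod 11).
  i = 4 (α = 1): (1−3)(1−2)(1−6)(1−5) = (−2)·(−1)·(−5)·(−4) = 40 ≡ 7, so v_4 = 7^{−1} = 8 (mod 11).
  i = 5 (α = 5): (5−3)(5−2)(5−6)(5−1) = 2·3·(−1)·4 = −24 ≡ 9, so v_5 = 9^{−1} = 5 (mod 11).
  v = [1, 10, 9, 8, 5].
Step 2: syndromes of r = [6, 4, 4, 0, 1] (all sums mod 11).
  S_0 = Σ v_i r_i = 1·6 + 10·4 + 9·4 + 8·0 + 5·1 = 87 ≡ 10.
  S_1 = Σ v_i α_i r_i = 1·3·6 + 10·2·4 + 9·6·4 + 8·1·0 + 5·5·1 = 339 ≡ 9.
  α_i^2 mod 11 = [9, 4, 3, 1, 3].
  S_2 = Σ v_i α_i^2 r_i = 1·9·6 + 10·4·4 + 9·3·4 + 8·1·0 + 5·3·1 = 337 ≡ 7.
  S = (10, 9, 7) ≠ 0, so r is not a codeword (an error is present).
Step 3: locate the error. For a single error e at position i, S_ℓ = v_i·e·α_i^ℓ, so α_err = S_1/S_0.
  S_0^{−1} = 10^{−1} = 10 (mod 11), so α_err = 9·10 = 90 ≡ 2 = α_2. Error position i = 2.
  Consistency check: S_2/S_1 = 7·5 = 35 ≡ 2 = α_err ✓ (single-error assumption holds).
Step 4: error magnitude e = S_0/v_2 = S_0·∏_{j≠2}(α_2 − α_j) = 10·10 = 100 ≡ 1 (mod 11).
Step 5: correct position 2: c_2 = r_2 − e = 4 − 1 ≡ 3 (mod 11). Hence c = [6, 3, 4, 0, 1].
  Check: interpolating c through the α_i gives m(x) = 8 + 3·x (degree < 2) with m(α_i) = c_i for every i, so c is indeed a codeword.


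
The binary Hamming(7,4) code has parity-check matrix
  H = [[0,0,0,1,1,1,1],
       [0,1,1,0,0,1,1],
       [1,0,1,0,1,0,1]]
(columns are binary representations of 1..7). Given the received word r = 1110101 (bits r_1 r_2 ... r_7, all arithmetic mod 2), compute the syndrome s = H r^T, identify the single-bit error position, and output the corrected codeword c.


s = (0, 1, 0)^T, error position = 2, corrected codeword c = 1010101

Compute s = H r^T mod 2 one row at a time:
  s_1 = 0 + 1 + 0 + 1 = 2 ≡ 0 (mod 2).
  s_2 = 1 + 1 + 0 + 1 = 3 ≡ 1 (mod 2).
  s_3 = 1 + 1 + 1 + 1 = 4 ≡ 0 (mod 2).
s = (0, 1, 0)^T — this equals column 2 of H (binary 010), so error is at position 2.
Correct: flip bit 2 of r = 1110101 to get c = 1010101.


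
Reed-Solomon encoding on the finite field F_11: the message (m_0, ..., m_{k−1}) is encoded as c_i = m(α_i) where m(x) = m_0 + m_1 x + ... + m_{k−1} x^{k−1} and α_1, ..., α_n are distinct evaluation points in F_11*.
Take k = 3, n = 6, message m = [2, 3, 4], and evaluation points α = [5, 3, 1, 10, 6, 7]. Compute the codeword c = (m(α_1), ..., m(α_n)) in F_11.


c = [7, 3, 9, 3, 10, 10]

Message polynomial: m(x) = 2 + 3·x + 4·x^2 (mod 11).
For each evaluation point α_i, compute m(α_i) mod 11:
  α_1 = 5: Horner steps 4 → 1 → 7, so m(5) = 7.
  α_2 = 3: Horner steps 4 → 4 → 3, so m(3) = 3.
  α_3 = 1: Horner steps 4 → 7 → 9, so m(1) = 9.
  α_4 = 10: Horner steps 4 → 10 → 3, so m(10) = 3.
  α_5 = 6: Horner steps 4 → 5 → 10, so m(6) = 10.
  α_6 = 7: Horner steps 4 → 9 → 10, so m(7) = 10.
Codeword c = [7, 3, 9, 3, 10, 10] ∈ F_11^6.


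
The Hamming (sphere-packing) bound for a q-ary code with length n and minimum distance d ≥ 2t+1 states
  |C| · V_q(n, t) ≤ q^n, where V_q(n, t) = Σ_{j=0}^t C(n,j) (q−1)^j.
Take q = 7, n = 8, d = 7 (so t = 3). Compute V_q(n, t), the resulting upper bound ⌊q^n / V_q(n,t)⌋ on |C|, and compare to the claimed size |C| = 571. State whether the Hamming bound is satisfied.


V_q(n, t) = 13153, q^n = 5764801, Hamming bound = 438, |C| = 571 > bound (violated).

Step 1: Compute V_q(n, t) = Σ_{j=0}^3 C(n, j) (q−1)^j.
  j = 0: C(8,0)·(6)^0 = 1·1 = 1.
  j = 1: C(8,1)·(6)^1 = 8·6 = 48.
  j = 2: C(8,2)·(6)^2 = 28·36 = 1008.
  j = 3: C(8,3)·(6)^3 = 56·216 = 12096.
  V_q(n, t) = 1 + 48 + 1008 + 12096 = 13153.
Step 2: q^n = 7^8 = 5764801.
Step 3: Hamming bound ⌊q^n / V_q(n,t)⌋ = ⌊5764801/13153⌋ = 438.
Step 4: Compare |C| = 571 to 438: violated.
The claimed |C| lies above the Hamming bound, so no 7-ary code of length 8 with d ≥ 7 can have 571 codewords.


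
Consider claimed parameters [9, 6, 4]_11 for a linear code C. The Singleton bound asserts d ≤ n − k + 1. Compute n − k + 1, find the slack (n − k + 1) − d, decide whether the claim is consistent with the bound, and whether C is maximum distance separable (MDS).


Singleton RHS = n − k + 1 = 4, slack = 0, bound satisfied, MDS.

Singleton bound: d ≤ n − k + 1.
Here n = 9, k = 6, so n − k + 1 = 4.
Given d = 4, check d ≤ 4: YES.
Slack = (n − k + 1) − d = 0.
The code is MDS (slack = 0).
Description: the claimed parameters are [9, 6, 4]_11; such a code would be MDS (meets Singleton bound).


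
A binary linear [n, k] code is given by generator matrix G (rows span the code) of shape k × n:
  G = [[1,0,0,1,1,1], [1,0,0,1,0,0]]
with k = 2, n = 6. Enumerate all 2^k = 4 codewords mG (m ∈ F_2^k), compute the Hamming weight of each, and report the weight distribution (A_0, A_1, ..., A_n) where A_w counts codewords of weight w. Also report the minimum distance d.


Weight distribution: A_0 = 1, A_2 = 2, A_4 = 1. Minimum distance d = 2.

Enumerate all 2^2 = 4 messages m ∈ F_2^2.
For each, compute codeword c = mG in F_2^6, then tally its weight.
  m = 00 → c = 000000, weight = 0.
  m = 10 → c = 100111, weight = 4.
  m = 01 → c = 100100, weight = 2.
  m = 11 → c = 000011, weight = 2.
Tally weights:
  weight 0: 1 codewords.
  weight 2: 2 codewords.
  weight 4: 1 codewords.
Minimum distance d = smallest w > 0 with A_w > 0 = 2.
Sanity: Σ A_w = 4 = 2^2 = 4 ✓.


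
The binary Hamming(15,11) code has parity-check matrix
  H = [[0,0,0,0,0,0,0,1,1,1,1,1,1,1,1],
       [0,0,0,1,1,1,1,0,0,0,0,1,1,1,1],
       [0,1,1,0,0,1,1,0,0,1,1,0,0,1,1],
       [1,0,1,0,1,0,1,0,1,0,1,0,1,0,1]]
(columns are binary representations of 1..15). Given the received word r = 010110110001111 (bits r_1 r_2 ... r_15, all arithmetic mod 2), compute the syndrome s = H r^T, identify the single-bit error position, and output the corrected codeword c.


s = (1, 1, 0, 0)^T, error position = 12, corrected codeword c = 010110110000111

Compute s = H r^T mod 2 one row at a time:
  s_1 = 1 + 0 + 0 + 0 + 1 + 1 + 1 + 1 = 5 ≡ 1 (mod 2).
  s_2 = 1 + 1 + 0 + 1 + 1 + 1 + 1 + 1 = 7 ≡ 1 (mod 2).
  s_3 = 1 + 0 + 0 + 1 + 0 + 0 + 1 + 1 = 4 ≡ 0 (mod 2).
  s_4 = 0 + 0 + 1 + 1 + 0 + 0 + 1 + 1 = 4 ≡ 0 (mod 2).
s = (1, 1, 0, 0)^T — this equals column 12 of H (binary 1100), so error is at position 12.
Correct: flip bit 12 of r = 010110110001111 to get c = 010110110000111.


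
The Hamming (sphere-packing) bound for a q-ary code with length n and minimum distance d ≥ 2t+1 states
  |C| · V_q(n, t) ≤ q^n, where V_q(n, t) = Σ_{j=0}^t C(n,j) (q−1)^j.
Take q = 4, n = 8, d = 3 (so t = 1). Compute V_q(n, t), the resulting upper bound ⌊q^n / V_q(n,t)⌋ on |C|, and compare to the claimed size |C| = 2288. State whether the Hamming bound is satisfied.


V_q(n, t) = 25, q^n = 65536, Hamming bound = 2621, |C| = 2288 ≤ bound (satisfied).

Step 1: Compute V_q(n, t) = Σ_{j=0}^1 C(n, j) (q−1)^j.
  j = 0: C(8,0)·(3)^0 = 1·1 = 1.
  j = 1: C(8,1)·(3)^1 = 8·3 = 24.
  V_q(n, t) = 1 + 24 = 25.
Step 2: q^n = 4^8 = 65536.
Step 3: Hamming bound ⌊q^n / V_q(n,t)⌋ = ⌊65536/25⌋ = 2621.
Step 4: Compare |C| = 2288 to 2621: satisfied.
The claimed |C| lies below the Hamming bound.


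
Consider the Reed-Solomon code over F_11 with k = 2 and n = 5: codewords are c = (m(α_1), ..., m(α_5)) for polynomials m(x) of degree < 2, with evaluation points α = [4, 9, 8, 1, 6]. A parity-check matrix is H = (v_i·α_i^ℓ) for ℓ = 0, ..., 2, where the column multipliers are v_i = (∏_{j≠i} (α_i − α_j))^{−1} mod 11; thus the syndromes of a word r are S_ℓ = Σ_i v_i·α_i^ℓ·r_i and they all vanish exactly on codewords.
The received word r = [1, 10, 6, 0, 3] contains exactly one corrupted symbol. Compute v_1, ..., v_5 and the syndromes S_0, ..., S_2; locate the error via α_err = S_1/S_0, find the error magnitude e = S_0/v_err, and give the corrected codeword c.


S = (1, 6, 3), error at position 5, error magnitude e = 5, c = [1, 10, 6, 0, 9].

Step 1: column multipliers v_i = (∏_{j≠i}(α_i − α_j))^{−1} mod 11.
  i = 1 (α = 4): (4−9)(4−8)(4−1)(4−6) = (−5)·(−4)·3·(−2) = −120 ≡ 1, so v_1 = 1^{−1} = 1 (mod 11).
  i = 2 (α = 9): (9−4)(9−8)(9−1)(9−6) = 5·1·8·3 = 120 ≡ 10, so v_2 = 10^{−1} = 10 (mod 11).
  i = 3 (α = 8): (8−4)(8−9)(8−1)(8−6) = 4·(−1)·7·2 = −56 ≡ 10, so v_3 = 10^{−1} = 10 (mod 11).
  i = 4 (α = 1): (1−4)(1−9)(1−8)(1−6) = (−3)·(−8)·(−7)·(−5) = 840 ≡ 4, so v_4 = 4^{−1} = 3 (mod 11).
  i = 5 (α = 6): (6−4)(6−9)(6−8)(6−1) = 2·(−3)·(−2)·5 = 60 ≡ 5, so v_5 = 5^{−1} = 9 (mod 11).
  v = [1, 10, 10, 3, 9].
Step 2: syndromes of r = [1, 10, 6, 0, 3] (all sums mod 11).
  S_0 = Σ v_i r_i = 1·1 + 10·10 + 10·6 + 3·0 + 9·3 = 188 ≡ 1.
  S_1 = Σ v_i α_i r_i = 1·4·1 + 10·9·10 + 10·8·6 + 3·1·0 + 9·6·3 = 1546 ≡ 6.
  α_i^2 mod 11 = [5, 4, 9, 1, 3].
  S_2 = Σ v_i α_i^2 r_i = 1·5·1 + 10·4·10 + 10·9·6 + 3·1·0 + 9·3·3 = 1026 ≡ 3.
  S = (1, 6, 3) ≠ 0, so r is not a codeword (an error is present).
Step 3: locate the error. For a single error e at position i, S_ℓ = v_i·e·α_i^ℓ, so α_err = S_1/S_0.
  S_0^{−1} = 1^{−1} = 1 (mod 11), so α_err = 6·1 = 6 ≡ 6 = α_5. Error position i = 5.
  Consistency check: S_2/S_1 = 3·2 = 6 ≡ 6 = α_err ✓ (single-error assumption holds).
Step 4: error magnitude e = S_0/v_5 = S_0·∏_{j≠5}(α_5 − α_j) = 1·5 = 5 ≡ 5 (mod 11).
Step 5: correct position 5: c_5 = r_5 − e = 3 − 5 ≡ 9 (mod 11). Hence c = [1, 10, 6, 0, 9].
  Check: interpolating c through the α_i gives m(x) = 7 + 4·x (degree < 2) with m(α_i) = c_i for every i, so c is indeed a codeword.
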